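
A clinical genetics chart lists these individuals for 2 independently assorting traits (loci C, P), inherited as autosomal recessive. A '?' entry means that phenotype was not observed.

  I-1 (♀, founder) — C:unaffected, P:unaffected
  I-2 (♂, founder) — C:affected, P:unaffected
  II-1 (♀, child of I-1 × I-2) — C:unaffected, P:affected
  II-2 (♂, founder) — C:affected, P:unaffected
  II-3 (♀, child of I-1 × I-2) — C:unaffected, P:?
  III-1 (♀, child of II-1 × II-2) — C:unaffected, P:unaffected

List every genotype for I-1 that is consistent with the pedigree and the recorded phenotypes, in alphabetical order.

C/I-1 un ·: CC|Cc
C/I-2 aff ·: cc
C/II-1 un I-1×I-2: Cc
C/II-2 aff ·: cc
C/II-3 un I-1×I-2: Cc
C/III-1 un II-1×II-2: Cc
⇒ C over [I-1,I-2,II-1,II-2,II-3,III-1]: 2 consistent
P/I-1 un ·: Pp
P/I-2 un ·: Pp
P/II-1 aff I-1×I-2: pp
P/II-2 un ·: PP|Pp
P/II-3 ? I-1×I-2: PP|Pp|pp
P/III-1 un II-1×II-2: Pp
⇒ P over [I-1,I-2,II-1,II-2,II-3,III-1]: 6 consistent

I-1 ∈ {CC Pp, Cc Pp}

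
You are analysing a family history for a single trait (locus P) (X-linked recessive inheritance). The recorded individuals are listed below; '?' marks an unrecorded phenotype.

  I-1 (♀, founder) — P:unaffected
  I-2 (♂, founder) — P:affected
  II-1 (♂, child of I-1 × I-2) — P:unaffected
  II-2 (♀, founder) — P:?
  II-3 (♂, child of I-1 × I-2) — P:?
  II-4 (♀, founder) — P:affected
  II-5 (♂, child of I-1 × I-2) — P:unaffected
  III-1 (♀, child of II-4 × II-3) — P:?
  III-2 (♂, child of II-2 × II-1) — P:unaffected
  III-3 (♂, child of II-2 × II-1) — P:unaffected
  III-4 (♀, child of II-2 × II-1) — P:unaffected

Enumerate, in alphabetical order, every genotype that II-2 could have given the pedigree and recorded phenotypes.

II-2 ∈ {X^PX^P, X^PX^p}

P/I-1 un ·: X^PX^P|X^PX^p
P/I-2 aff ·: X^pY
P/II-1 un I-1×I-2: X^PY
P/II-2 ? ·: X^PX^P|X^PX^p
P/II-3 ? I-1×I-2: X^PY|X^pY
P/II-4 aff ·: X^pX^p
P/II-5 un I-1×I-2: X^PY
P/III-1 ? II-4×II-3: X^PX^p|X^pX^p
P/III-2 un II-2×II-1: X^PY
P/III-3 un II-2×II-1: X^PY
P/III-4 un II-2×II-1: X^PX^P|X^PX^p
⇒ P over [I-1,I-2,II-1,II-2,II-3,II-4,II-5,III-1,III-2,III-3,III-4]: 9 consistent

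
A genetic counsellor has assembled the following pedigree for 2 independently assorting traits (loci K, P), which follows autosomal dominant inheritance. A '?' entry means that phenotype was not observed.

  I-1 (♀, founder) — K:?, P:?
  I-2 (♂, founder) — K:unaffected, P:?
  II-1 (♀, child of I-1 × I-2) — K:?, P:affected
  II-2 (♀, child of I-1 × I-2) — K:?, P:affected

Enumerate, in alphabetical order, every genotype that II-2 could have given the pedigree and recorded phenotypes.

K/I-1 ? ·: kk|Kk|KK
K/I-2 un ·: kk
K/II-1 ? I-1×I-2: kk|Kk
K/II-2 ? I-1×I-2: kk|Kk
⇒ K over [I-1,I-2,II-1,II-2]: 6 consistent
P/I-1 ? ·: pp|Pp|PP
P/I-2 ? ·: pp|Pp|PP
P/II-1 aff I-1×I-2: Pp|PP
P/II-2 aff I-1×I-2: Pp|PP
⇒ P over [I-1,I-2,II-1,II-2]: 17 consistent

II-2 ∈ {Kk PP, Kk Pp, kk PP, kk Pp}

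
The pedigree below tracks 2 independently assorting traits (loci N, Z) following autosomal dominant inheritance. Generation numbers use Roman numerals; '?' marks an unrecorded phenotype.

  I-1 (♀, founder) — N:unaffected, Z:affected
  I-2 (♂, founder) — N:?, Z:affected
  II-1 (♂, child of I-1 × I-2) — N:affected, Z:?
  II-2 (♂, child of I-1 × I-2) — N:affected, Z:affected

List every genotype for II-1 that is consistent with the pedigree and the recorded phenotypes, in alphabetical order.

II-1 ∈ {Nn ZZ, Nn Zz, Nn zz}

N/I-1 un ·: nn
N/I-2 ? ·: Nn|NN
N/II-1 aff I-1×I-2: Nn
N/II-2 aff I-1×I-2: Nn
⇒ N over [I-1,I-2,II-1,II-2]: 2 consistent
Z/I-1 aff ·: Zz|ZZ
Z/I-2 aff ·: Zz|ZZ
Z/II-1 ? I-1×I-2: zz|Zz|ZZ
Z/II-2 aff I-1×I-2: Zz|ZZ
⇒ Z over [I-1,I-2,II-1,II-2]: 15 consistent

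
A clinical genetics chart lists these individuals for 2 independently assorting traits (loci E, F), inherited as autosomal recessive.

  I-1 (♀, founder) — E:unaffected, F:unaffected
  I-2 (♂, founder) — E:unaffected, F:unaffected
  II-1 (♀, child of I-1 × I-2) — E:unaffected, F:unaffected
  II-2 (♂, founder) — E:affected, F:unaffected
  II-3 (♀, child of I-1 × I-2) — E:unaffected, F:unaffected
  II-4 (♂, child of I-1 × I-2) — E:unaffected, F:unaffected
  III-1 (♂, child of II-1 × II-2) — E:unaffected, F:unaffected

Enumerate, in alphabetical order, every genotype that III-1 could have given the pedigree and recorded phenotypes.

E/I-1 un ·: EE|Ee
E/I-2 un ·: EE|Ee
E/II-1 un I-1×I-2: EE|Ee
E/II-2 aff ·: ee
E/II-3 un I-1×I-2: EE|Ee
E/II-4 un I-1×I-2: EE|Ee
E/III-1 un II-1×II-2: Ee
⇒ E over [I-1,I-2,II-1,II-2,II-3,II-4,III-1]: 25 consistent
F/I-1 un ·: FF|Ff
F/I-2 un ·: FF|Ff
F/II-1 un I-1×I-2: FF|Ff
F/II-2 un ·: FF|Ff
F/II-3 un I-1×I-2: FF|Ff
F/II-4 un I-1×I-2: FF|Ff
F/III-1 un II-1×II-2: FF|Ff
⇒ F over [I-1,I-2,II-1,II-2,II-3,II-4,III-1]: 87 consistent

III-1 ∈ {Ee FF, Ee Ff}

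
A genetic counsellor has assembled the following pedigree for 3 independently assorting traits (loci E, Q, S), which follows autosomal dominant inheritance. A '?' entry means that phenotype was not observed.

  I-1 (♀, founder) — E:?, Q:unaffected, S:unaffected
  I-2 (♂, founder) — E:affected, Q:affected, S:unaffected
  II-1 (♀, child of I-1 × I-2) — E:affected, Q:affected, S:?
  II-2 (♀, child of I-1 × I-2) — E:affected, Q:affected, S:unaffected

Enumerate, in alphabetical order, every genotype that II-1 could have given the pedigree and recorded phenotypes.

E/I-1 ? ·: ee|Ee|EE
E/I-2 aff ·: Ee|EE
E/II-1 aff I-1×I-2: Ee|EE
E/II-2 aff I-1×I-2: Ee|EE
⇒ E over [I-1,I-2,II-1,II-2]: 15 consistent
Q/I-1 un ·: qq
Q/I-2 aff ·: Qq|QQ
Q/II-1 aff I-1×I-2: Qq
Q/II-2 aff I-1×I-2: Qq
⇒ Q over [I-1,I-2,II-1,II-2]: 2 consistent
S/I-1 un ·: ss
S/I-2 un ·: ss
S/II-1 ? I-1×I-2: ss
S/II-2 un I-1×I-2: ss
⇒ S over [I-1,I-2,II-1,II-2]: 1 consistent

II-1 ∈ {EE Qq ss, Ee Qq ss}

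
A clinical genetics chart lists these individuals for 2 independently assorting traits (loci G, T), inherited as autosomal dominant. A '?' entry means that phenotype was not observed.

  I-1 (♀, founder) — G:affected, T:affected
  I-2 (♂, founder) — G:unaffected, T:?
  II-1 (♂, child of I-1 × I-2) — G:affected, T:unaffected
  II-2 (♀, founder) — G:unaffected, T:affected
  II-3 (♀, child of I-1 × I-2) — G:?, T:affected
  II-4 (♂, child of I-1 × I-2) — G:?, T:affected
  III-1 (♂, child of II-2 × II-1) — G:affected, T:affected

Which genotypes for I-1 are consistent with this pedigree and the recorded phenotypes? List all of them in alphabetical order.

I-1 ∈ {GG Tt, Gg Tt}

G/I-1 aff ·: Gg|GG
G/I-2 un ·: gg
G/II-1 aff I-1×I-2: Gg
G/II-2 un ·: gg
G/II-3 ? I-1×I-2: gg|Gg
G/II-4 ? I-1×I-2: gg|Gg
G/III-1 aff II-2×II-1: Gg
⇒ G over [I-1,I-2,II-1,II-2,II-3,II-4,III-1]: 5 consistent
T/I-1 aff ·: Tt
T/I-2 ? ·: tt|Tt
T/II-1 un I-1×I-2: tt
T/II-2 aff ·: Tt|TT
T/II-3 aff I-1×I-2: Tt|TT
T/II-4 aff I-1×I-2: Tt|TT
T/III-1 aff II-2×II-1: Tt
⇒ T over [I-1,I-2,II-1,II-2,II-3,II-4,III-1]: 10 consistent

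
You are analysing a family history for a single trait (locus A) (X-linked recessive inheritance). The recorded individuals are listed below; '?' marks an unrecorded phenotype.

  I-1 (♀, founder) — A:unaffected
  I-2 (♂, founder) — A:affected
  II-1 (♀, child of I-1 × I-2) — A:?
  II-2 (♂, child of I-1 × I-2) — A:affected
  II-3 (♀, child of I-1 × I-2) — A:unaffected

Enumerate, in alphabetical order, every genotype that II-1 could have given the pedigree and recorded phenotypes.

II-1 ∈ {X^AX^a, X^aX^a}

A/I-1 un ·: X^AX^a
A/I-2 aff ·: X^aY
A/II-1 ? I-1×I-2: X^AX^a|X^aX^a
A/II-2 aff I-1×I-2: X^aY
A/II-3 un I-1×I-2: X^AX^a
⇒ A over [I-1,I-2,II-1,II-2,II-3]: 2 consistent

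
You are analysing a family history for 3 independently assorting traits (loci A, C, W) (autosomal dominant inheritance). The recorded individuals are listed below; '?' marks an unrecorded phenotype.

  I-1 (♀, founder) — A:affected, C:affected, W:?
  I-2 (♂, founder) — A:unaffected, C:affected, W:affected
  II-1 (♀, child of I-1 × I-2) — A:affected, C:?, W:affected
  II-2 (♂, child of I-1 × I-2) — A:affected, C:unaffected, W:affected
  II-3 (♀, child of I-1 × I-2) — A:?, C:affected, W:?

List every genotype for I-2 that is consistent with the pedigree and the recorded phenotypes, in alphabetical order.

I-2 ∈ {aa Cc WW, aa Cc Ww}

A/I-1 aff ·: Aa|AA
A/I-2 un ·: aa
A/II-1 aff I-1×I-2: Aa
A/II-2 aff I-1×I-2: Aa
A/II-3 ? I-1×I-2: aa|Aa
⇒ A over [I-1,I-2,II-1,II-2,II-3]: 3 consistent
C/I-1 aff ·: Cc
C/I-2 aff ·: Cc
C/II-1 ? I-1×I-2: cc|Cc|CC
C/II-2 un I-1×I-2: cc
C/II-3 aff I-1×I-2: Cc|CC
⇒ C over [I-1,I-2,II-1,II-2,II-3]: 6 consistent
W/I-1 ? ·: ww|Ww|WW
W/I-2 aff ·: Ww|WW
W/II-1 aff I-1×I-2: Ww|WW
W/II-2 aff I-1×I-2: Ww|WW
W/II-3 ? I-1×I-2: ww|Ww|WW
⇒ W over [I-1,I-2,II-1,II-2,II-3]: 32 consistent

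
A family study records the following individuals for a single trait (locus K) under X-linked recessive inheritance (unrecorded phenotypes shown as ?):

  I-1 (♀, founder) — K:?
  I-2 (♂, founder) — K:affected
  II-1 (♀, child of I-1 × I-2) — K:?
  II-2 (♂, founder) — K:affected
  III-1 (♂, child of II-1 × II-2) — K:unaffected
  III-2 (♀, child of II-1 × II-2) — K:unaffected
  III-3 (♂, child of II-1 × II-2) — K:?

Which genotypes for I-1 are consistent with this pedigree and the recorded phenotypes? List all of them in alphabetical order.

I-1 ∈ {X^KX^K, X^KX^k}

K/I-1 ? ·: X^KX^K|X^KX^k
K/I-2 aff ·: X^kY
K/II-1 ? I-1×I-2: X^KX^k
K/II-2 aff ·: X^kY
K/III-1 un II-1×II-2: X^KY
K/III-2 un II-1×II-2: X^KX^k
K/III-3 ? II-1×II-2: X^KY|X^kY
⇒ K over [I-1,I-2,II-1,II-2,III-1,III-2,III-3]: 4 consistent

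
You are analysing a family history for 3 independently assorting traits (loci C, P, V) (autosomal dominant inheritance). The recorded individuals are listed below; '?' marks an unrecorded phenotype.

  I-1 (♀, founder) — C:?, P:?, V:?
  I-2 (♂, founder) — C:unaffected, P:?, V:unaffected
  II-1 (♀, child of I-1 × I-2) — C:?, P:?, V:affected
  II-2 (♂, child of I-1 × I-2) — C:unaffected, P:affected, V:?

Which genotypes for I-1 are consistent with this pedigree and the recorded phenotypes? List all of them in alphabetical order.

I-1 ∈ {Cc PP VV, Cc PP Vv, Cc Pp VV, Cc Pp Vv, Cc pp VV, Cc pp Vv, cc PP VV, cc PP Vv, cc Pp VV, cc Pp Vv, cc pp VV, cc pp Vv}

C/I-1 ? ·: cc|Cc
C/I-2 un ·: cc
C/II-1 ? I-1×I-2: cc|Cc
C/II-2 un I-1×I-2: cc
⇒ C over [I-1,I-2,II-1,II-2]: 3 consistent
P/I-1 ? ·: pp|Pp|PP
P/I-2 ? ·: pp|Pp|PP
P/II-1 ? I-1×I-2: pp|Pp|PP
P/II-2 aff I-1×I-2: Pp|PP
⇒ P over [I-1,I-2,II-1,II-2]: 21 consistent
V/I-1 ? ·: Vv|VV
V/I-2 un ·: vv
V/II-1 aff I-1×I-2: Vv
V/II-2 ? I-1×I-2: vv|Vv
⇒ V over [I-1,I-2,II-1,II-2]: 3 consistent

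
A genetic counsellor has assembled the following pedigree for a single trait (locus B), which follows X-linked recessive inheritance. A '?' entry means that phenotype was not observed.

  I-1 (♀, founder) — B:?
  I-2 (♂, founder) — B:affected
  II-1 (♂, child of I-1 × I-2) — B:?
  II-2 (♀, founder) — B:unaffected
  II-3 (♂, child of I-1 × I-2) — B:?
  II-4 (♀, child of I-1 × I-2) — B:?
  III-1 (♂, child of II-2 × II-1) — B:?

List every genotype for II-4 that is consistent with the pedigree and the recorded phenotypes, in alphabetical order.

II-4 ∈ {X^BX^b, X^bX^b}

B/I-1 ? ·: X^BX^B|X^BX^b|X^bX^b
B/I-2 aff ·: X^bY
B/II-1 ? I-1×I-2: X^BY|X^bY
B/II-2 un ·: X^BX^B|X^BX^b
B/II-3 ? I-1×I-2: X^BY|X^bY
B/II-4 ? I-1×I-2: X^BX^b|X^bX^b
B/III-1 ? II-2×II-1: X^BY|X^bY
⇒ B over [I-1,I-2,II-1,II-2,II-3,II-4,III-1]: 30 consistent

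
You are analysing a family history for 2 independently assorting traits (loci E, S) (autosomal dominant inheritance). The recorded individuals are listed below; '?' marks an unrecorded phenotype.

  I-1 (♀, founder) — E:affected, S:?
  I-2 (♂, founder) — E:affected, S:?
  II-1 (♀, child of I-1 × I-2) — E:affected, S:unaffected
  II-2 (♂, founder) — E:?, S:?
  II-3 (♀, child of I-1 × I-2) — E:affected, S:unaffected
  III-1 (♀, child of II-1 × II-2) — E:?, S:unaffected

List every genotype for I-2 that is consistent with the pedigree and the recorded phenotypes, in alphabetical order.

I-2 ∈ {EE Ss, EE ss, Ee Ss, Ee ss}

E/I-1 aff ·: Ee|EE
E/I-2 aff ·: Ee|EE
E/II-1 aff I-1×I-2: Ee|EE
E/II-2 ? ·: ee|Ee|EE
E/II-3 aff I-1×I-2: Ee|EE
E/III-1 ? II-1×II-2: ee|Ee|EE
⇒ E over [I-1,I-2,II-1,II-2,II-3,III-1]: 70 consistent
S/I-1 ? ·: ss|Ss
S/I-2 ? ·: ss|Ss
S/II-1 un I-1×I-2: ss
S/II-2 ? ·: ss|Ss
S/II-3 un I-1×I-2: ss
S/III-1 un II-1×II-2: ss
⇒ S over [I-1,I-2,II-1,II-2,II-3,III-1]: 8 consistent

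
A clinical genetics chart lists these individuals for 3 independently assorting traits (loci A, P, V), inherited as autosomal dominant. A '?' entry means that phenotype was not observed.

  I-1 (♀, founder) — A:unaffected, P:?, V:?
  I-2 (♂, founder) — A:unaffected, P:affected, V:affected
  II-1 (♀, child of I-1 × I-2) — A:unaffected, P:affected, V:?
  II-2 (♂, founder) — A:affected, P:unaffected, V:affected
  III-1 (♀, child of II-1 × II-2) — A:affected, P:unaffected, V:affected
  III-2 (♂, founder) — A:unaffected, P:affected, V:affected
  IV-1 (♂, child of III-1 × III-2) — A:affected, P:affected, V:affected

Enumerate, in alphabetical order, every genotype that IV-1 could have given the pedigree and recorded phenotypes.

A/I-1 un ·: aa
A/I-2 un ·: aa
A/II-1 un I-1×I-2: aa
A/II-2 aff ·: Aa|AA
A/III-1 aff II-1×II-2: Aa
A/III-2 un ·: aa
A/IV-1 aff III-1×III-2: Aa
⇒ A over [I-1,I-2,II-1,II-2,III-1,III-2,IV-1]: 2 consistent
P/I-1 ? ·: pp|Pp|PP
P/I-2 aff ·: Pp|PP
P/II-1 aff I-1×I-2: Pp
P/II-2 un ·: pp
P/III-1 un II-1×II-2: pp
P/III-2 aff ·: Pp|PP
P/IV-1 aff III-1×III-2: Pp
⇒ P over [I-1,I-2,II-1,II-2,III-1,III-2,IV-1]: 10 consistent
V/I-1 ? ·: vv|Vv|VV
V/I-2 aff ·: Vv|VV
V/II-1 ? I-1×I-2: vv|Vv|VV
V/II-2 aff ·: Vv|VV
V/III-1 aff II-1×II-2: Vv|VV
V/III-2 aff ·: Vv|VV
V/IV-1 aff III-1×III-2: Vv|VV
⇒ V over [I-1,I-2,II-1,II-2,III-1,III-2,IV-1]: 126 consistent

IV-1 ∈ {Aa Pp VV, Aa Pp Vv}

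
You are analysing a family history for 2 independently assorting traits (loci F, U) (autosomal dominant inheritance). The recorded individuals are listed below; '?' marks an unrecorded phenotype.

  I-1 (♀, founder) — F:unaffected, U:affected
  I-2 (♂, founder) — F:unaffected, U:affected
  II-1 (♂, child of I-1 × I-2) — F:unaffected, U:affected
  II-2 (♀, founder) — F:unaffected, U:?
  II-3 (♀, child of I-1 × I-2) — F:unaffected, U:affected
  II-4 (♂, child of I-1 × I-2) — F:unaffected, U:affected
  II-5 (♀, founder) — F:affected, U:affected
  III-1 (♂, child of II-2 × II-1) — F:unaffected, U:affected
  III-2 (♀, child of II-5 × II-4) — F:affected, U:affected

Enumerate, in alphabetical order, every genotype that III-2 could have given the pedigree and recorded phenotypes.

III-2 ∈ {Ff UU, Ff Uu}

F/I-1 un ·: ff
F/I-2 un ·: ff
F/II-1 un I-1×I-2: ff
F/II-2 un ·: ff
F/II-3 un I-1×I-2: ff
F/II-4 un I-1×I-2: ff
F/II-5 aff ·: Ff|FF
F/III-1 un II-2×II-1: ff
F/III-2 aff II-5×II-4: Ff
⇒ F over [I-1,I-2,II-1,II-2,II-3,II-4,II-5,III-1,III-2]: 2 consistent
U/I-1 aff ·: Uu|UU
U/I-2 aff ·: Uu|UU
U/II-1 aff I-1×I-2: Uu|UU
U/II-2 ? ·: uu|Uu|UU
U/II-3 aff I-1×I-2: Uu|UU
U/II-4 aff I-1×I-2: Uu|UU
U/II-5 aff ·: Uu|UU
U/III-1 aff II-2×II-1: Uu|UU
U/III-2 aff II-5×II-4: Uu|UU
⇒ U over [I-1,I-2,II-1,II-2,II-3,II-4,II-5,III-1,III-2]: 390 consistent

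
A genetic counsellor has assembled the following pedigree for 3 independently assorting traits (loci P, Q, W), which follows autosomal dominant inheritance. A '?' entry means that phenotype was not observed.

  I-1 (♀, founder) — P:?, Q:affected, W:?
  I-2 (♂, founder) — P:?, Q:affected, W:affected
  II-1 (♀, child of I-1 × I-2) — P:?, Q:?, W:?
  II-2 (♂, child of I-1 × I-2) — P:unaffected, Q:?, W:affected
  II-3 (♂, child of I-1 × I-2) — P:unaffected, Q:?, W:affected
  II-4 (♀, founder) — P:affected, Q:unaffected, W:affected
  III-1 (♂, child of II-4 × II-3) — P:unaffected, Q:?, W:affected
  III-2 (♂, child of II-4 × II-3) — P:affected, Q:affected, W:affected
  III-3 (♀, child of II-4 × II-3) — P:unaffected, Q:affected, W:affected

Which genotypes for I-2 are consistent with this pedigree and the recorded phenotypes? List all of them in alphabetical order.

P/I-1 ? ·: pp|Pp
P/I-2 ? ·: pp|Pp
P/II-1 ? I-1×I-2: pp|Pp|PP
P/II-2 un I-1×I-2: pp
P/II-3 un I-1×I-2: pp
P/II-4 aff ·: Pp
P/III-1 un II-4×II-3: pp
P/III-2 aff II-4×II-3: Pp
P/III-3 un II-4×II-3: pp
⇒ P over [I-1,I-2,II-1,II-2,II-3,II-4,III-1,III-2,III-3]: 8 consistent
Q/I-1 aff ·: Qq|QQ
Q/I-2 aff ·: Qq|QQ
Q/II-1 ? I-1×I-2: qq|Qq|QQ
Q/II-2 ? I-1×I-2: qq|Qq|QQ
Q/II-3 ? I-1×I-2: Qq|QQ
Q/II-4 un ·: qq
Q/III-1 ? II-4×II-3: qq|Qq
Q/III-2 aff II-4×II-3: Qq
Q/III-3 aff II-4×II-3: Qq
⇒ Q over [I-1,I-2,II-1,II-2,II-3,II-4,III-1,III-2,III-3]: 52 consistent
W/I-1 ? ·: ww|Ww|WW
W/I-2 aff ·: Ww|WW
W/II-1 ? I-1×I-2: ww|Ww|WW
W/II-2 aff I-1×I-2: Ww|WW
W/II-3 aff I-1×I-2: Ww|WW
W/II-4 aff ·: Ww|WW
W/III-1 aff II-4×II-3: Ww|WW
W/III-2 aff II-4×II-3: Ww|WW
W/III-3 aff II-4×II-3: Ww|WW
⇒ W over [I-1,I-2,II-1,II-2,II-3,II-4,III-1,III-2,III-3]: 407 consistent

I-2 ∈ {Pp QQ WW, Pp QQ Ww, Pp Qq WW, Pp Qq Ww, pp QQ WW, pp QQ Ww, pp Qq WW, pp Qq Ww}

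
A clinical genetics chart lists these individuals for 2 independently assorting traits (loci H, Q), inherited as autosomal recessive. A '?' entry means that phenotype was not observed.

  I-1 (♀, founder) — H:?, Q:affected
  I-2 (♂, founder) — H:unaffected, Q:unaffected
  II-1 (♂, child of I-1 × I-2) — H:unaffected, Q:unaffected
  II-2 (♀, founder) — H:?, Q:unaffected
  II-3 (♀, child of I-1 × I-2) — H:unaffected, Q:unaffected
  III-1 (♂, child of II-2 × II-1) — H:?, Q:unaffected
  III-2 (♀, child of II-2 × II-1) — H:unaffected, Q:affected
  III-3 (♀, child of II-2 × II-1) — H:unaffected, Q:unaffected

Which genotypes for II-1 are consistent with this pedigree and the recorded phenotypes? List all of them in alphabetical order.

II-1 ∈ {HH Qq, Hh Qq}

H/I-1 ? ·: HH|Hh|hh
H/I-2 un ·: HH|Hh
H/II-1 un I-1×I-2: HH|Hh
H/II-2 ? ·: HH|Hh|hh
H/II-3 un I-1×I-2: HH|Hh
H/III-1 ? II-2×II-1: HH|Hh|hh
H/III-2 un II-2×II-1: HH|Hh
H/III-3 un II-2×II-1: HH|Hh
⇒ H over [I-1,I-2,II-1,II-2,II-3,III-1,III-2,III-3]: 246 consistent
Q/I-1 aff ·: qq
Q/I-2 un ·: QQ|Qq
Q/II-1 un I-1×I-2: Qq
Q/II-2 un ·: Qq
Q/II-3 un I-1×I-2: Qq
Q/III-1 un II-2×II-1: QQ|Qq
Q/III-2 aff II-2×II-1: qq
Q/III-3 un II-2×II-1: QQ|Qq
⇒ Q over [I-1,I-2,II-1,II-2,II-3,III-1,III-2,III-3]: 8 consistent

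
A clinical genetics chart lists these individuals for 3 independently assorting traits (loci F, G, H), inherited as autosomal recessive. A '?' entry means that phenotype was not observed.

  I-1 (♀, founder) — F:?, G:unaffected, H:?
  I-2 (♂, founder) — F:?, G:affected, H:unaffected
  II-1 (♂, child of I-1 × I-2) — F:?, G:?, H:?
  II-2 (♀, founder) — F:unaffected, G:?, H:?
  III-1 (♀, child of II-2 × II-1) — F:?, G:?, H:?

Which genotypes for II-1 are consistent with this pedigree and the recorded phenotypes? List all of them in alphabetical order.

II-1 ∈ {FF Gg HH, FF Gg Hh, FF Gg hh, FF gg HH, FF gg Hh, FF gg hh, Ff Gg HH, Ff Gg Hh, Ff Gg hh, Ff gg HH, Ff gg Hh, Ff gg hh, ff Gg HH, ff Gg Hh, ff Gg hh, ff gg HH, ff gg Hh, ff gg hh}

F/I-1 ? ·: FF|Ff|ff
F/I-2 ? ·: FF|Ff|ff
F/II-1 ? I-1×I-2: FF|Ff|ff
F/II-2 un ·: FF|Ff
F/III-1 ? II-2×II-1: FF|Ff|ff
⇒ F over [I-1,I-2,II-1,II-2,III-1]: 59 consistent
G/I-1 un ·: GG|Gg
G/I-2 aff ·: gg
G/II-1 ? I-1×I-2: Gg|gg
G/II-2 ? ·: GG|Gg|gg
G/III-1 ? II-2×II-1: GG|Gg|gg
⇒ G over [I-1,I-2,II-1,II-2,III-1]: 18 consistent
H/I-1 ? ·: HH|Hh|hh
H/I-2 un ·: HH|Hh
H/II-1 ? I-1×I-2: HH|Hh|hh
H/II-2 ? ·: HH|Hh|hh
H/III-1 ? II-2×II-1: HH|Hh|hh
⇒ H over [I-1,I-2,II-1,II-2,III-1]: 59 consistent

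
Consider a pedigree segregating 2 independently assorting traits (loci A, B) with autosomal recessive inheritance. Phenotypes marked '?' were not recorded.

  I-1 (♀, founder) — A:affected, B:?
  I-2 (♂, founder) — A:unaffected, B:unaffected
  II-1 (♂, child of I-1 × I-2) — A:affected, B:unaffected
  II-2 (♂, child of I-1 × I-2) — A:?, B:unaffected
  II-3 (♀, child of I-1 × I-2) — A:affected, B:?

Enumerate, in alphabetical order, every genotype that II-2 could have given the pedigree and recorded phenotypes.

A/I-1 aff ·: aa
A/I-2 un ·: Aa
A/II-1 aff I-1×I-2: aa
A/II-2 ? I-1×I-2: Aa|aa
A/II-3 aff I-1×I-2: aa
⇒ A over [I-1,I-2,II-1,II-2,II-3]: 2 consistent
B/I-1 ? ·: BB|Bb|bb
B/I-2 un ·: BB|Bb
B/II-1 un I-1×I-2: BB|Bb
B/II-2 un I-1×I-2: BB|Bb
B/II-3 ? I-1×I-2: BB|Bb|bb
⇒ B over [I-1,I-2,II-1,II-2,II-3]: 32 consistent

II-2 ∈ {Aa BB, Aa Bb, aa BB, aa Bb}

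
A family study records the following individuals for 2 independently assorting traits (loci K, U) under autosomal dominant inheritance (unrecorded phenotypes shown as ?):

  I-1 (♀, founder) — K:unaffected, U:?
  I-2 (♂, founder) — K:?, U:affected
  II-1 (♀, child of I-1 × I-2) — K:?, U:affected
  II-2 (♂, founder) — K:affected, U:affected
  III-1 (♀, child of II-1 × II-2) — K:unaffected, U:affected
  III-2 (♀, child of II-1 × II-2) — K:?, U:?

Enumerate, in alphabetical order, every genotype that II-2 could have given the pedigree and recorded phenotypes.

K/I-1 un ·: kk
K/I-2 ? ·: kk|Kk|KK
K/II-1 ? I-1×I-2: kk|Kk
K/II-2 aff ·: Kk
K/III-1 un II-1×II-2: kk
K/III-2 ? II-1×II-2: kk|Kk|KK
⇒ K over [I-1,I-2,II-1,II-2,III-1,III-2]: 10 consistent
U/I-1 ? ·: uu|Uu|UU
U/I-2 aff ·: Uu|UU
U/II-1 aff I-1×I-2: Uu|UU
U/II-2 aff ·: Uu|UU
U/III-1 aff II-1×II-2: Uu|UU
U/III-2 ? II-1×II-2: uu|Uu|UU
⇒ U over [I-1,I-2,II-1,II-2,III-1,III-2]: 70 consistent

II-2 ∈ {Kk UU, Kk Uu}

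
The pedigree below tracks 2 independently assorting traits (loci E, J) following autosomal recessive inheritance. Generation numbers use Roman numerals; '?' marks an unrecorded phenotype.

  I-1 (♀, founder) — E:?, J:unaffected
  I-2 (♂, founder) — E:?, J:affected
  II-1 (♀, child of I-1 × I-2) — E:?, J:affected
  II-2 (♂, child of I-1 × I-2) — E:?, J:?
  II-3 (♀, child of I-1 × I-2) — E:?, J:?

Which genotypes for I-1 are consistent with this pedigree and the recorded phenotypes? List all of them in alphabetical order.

I-1 ∈ {EE Jj, Ee Jj, ee Jj}

E/I-1 ? ·: EE|Ee|ee
E/I-2 ? ·: EE|Ee|ee
E/II-1 ? I-1×I-2: EE|Ee|ee
E/II-2 ? I-1×I-2: EE|Ee|ee
E/II-3 ? I-1×I-2: EE|Ee|ee
⇒ E over [I-1,I-2,II-1,II-2,II-3]: 63 consistent
J/I-1 un ·: Jj
J/I-2 aff ·: jj
J/II-1 aff I-1×I-2: jj
J/II-2 ? I-1×I-2: Jj|jj
J/II-3 ? I-1×I-2: Jj|jj
⇒ J over [I-1,I-2,II-1,II-2,II-3]: 4 consistent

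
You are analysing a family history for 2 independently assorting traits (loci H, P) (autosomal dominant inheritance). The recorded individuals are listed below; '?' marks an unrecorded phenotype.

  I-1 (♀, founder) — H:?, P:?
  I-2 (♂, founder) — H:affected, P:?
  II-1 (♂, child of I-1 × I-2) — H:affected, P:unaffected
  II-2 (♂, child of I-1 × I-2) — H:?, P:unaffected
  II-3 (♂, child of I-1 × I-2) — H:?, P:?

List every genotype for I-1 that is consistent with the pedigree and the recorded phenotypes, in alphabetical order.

H/I-1 ? ·: hh|Hh|HH
H/I-2 aff ·: Hh|HH
H/II-1 aff I-1×I-2: Hh|HH
H/II-2 ? I-1×I-2: hh|Hh|HH
H/II-3 ? I-1×I-2: hh|Hh|HH
⇒ H over [I-1,I-2,II-1,II-2,II-3]: 40 consistent
P/I-1 ? ·: pp|Pp
P/I-2 ? ·: pp|Pp
P/II-1 un I-1×I-2: pp
P/II-2 un I-1×I-2: pp
P/II-3 ? I-1×I-2: pp|Pp|PP
⇒ P over [I-1,I-2,II-1,II-2,II-3]: 8 consistent

I-1 ∈ {HH Pp, HH pp, Hh Pp, Hh pp, hh Pp, hh pp}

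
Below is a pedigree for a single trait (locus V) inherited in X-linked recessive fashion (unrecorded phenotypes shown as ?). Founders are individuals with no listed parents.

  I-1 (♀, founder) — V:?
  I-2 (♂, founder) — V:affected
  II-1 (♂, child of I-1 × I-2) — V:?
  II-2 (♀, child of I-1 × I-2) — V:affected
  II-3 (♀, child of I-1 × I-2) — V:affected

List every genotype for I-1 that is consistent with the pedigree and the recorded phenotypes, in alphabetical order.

I-1 ∈ {X^VX^v, X^vX^v}

V/I-1 ? ·: X^VX^v|X^vX^v
V/I-2 aff ·: X^vY
V/II-1 ? I-1×I-2: X^VY|X^vY
V/II-2 aff I-1×I-2: X^vX^v
V/II-3 aff I-1×I-2: X^vX^v
⇒ V over [I-1,I-2,II-1,II-2,II-3]: 3 consistent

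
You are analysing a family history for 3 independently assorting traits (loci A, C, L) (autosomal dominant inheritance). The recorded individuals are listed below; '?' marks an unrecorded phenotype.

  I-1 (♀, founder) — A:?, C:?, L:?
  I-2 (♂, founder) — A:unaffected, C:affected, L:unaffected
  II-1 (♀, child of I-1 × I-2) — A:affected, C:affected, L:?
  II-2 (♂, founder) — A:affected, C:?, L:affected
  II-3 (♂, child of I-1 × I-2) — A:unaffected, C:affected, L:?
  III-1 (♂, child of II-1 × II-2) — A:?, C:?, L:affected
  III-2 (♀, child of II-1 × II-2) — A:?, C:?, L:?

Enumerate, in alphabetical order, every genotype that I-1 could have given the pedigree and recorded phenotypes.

A/I-1 ? ·: Aa
A/I-2 un ·: aa
A/II-1 aff I-1×I-2: Aa
A/II-2 aff ·: Aa|AA
A/II-3 un I-1×I-2: aa
A/III-1 ? II-1×II-2: aa|Aa|AA
A/III-2 ? II-1×II-2: aa|Aa|AA
⇒ A over [I-1,I-2,II-1,II-2,II-3,III-1,III-2]: 13 consistent
C/I-1 ? ·: cc|Cc|CC
C/I-2 aff ·: Cc|CC
C/II-1 aff I-1×I-2: Cc|CC
C/II-2 ? ·: cc|Cc|CC
C/II-3 aff I-1×I-2: Cc|CC
C/III-1 ? II-1×II-2: cc|Cc|CC
C/III-2 ? II-1×II-2: cc|Cc|CC
⇒ C over [I-1,I-2,II-1,II-2,II-3,III-1,III-2]: 178 consistent
L/I-1 ? ·: ll|Ll|LL
L/I-2 un ·: ll
L/II-1 ? I-1×I-2: ll|Ll
L/II-2 aff ·: Ll|LL
L/II-3 ? I-1×I-2: ll|Ll
L/III-1 aff II-1×II-2: Ll|LL
L/III-2 ? II-1×II-2: ll|Ll|LL
⇒ L over [I-1,I-2,II-1,II-2,II-3,III-1,III-2]: 39 consistent

I-1 ∈ {Aa CC LL, Aa CC Ll, Aa CC ll, Aa Cc LL, Aa Cc Ll, Aa Cc ll, Aa cc LL, Aa cc Ll, Aa cc ll}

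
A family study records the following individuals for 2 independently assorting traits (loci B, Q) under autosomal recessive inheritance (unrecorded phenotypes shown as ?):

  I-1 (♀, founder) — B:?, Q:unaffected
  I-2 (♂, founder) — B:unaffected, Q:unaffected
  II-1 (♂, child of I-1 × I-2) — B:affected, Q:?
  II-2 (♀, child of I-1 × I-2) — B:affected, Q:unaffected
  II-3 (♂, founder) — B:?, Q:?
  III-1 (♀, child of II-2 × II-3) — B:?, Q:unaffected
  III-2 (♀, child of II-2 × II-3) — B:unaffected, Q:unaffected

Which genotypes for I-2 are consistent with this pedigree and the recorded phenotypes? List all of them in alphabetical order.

B/I-1 ? ·: Bb|bb
B/I-2 un ·: Bb
B/II-1 aff I-1×I-2: bb
B/II-2 aff I-1×I-2: bb
B/II-3 ? ·: BB|Bb
B/III-1 ? II-2×II-3: Bb|bb
B/III-2 un II-2×II-3: Bb
⇒ B over [I-1,I-2,II-1,II-2,II-3,III-1,III-2]: 6 consistent
Q/I-1 un ·: QQ|Qq
Q/I-2 un ·: QQ|Qq
Q/II-1 ? I-1×I-2: QQ|Qq|qq
Q/II-2 un I-1×I-2: QQ|Qq
Q/II-3 ? ·: QQ|Qq|qq
Q/III-1 un II-2×II-3: QQ|Qq
Q/III-2 un II-2×II-3: QQ|Qq
⇒ Q over [I-1,I-2,II-1,II-2,II-3,III-1,III-2]: 111 consistent

I-2 ∈ {Bb QQ, Bb Qq}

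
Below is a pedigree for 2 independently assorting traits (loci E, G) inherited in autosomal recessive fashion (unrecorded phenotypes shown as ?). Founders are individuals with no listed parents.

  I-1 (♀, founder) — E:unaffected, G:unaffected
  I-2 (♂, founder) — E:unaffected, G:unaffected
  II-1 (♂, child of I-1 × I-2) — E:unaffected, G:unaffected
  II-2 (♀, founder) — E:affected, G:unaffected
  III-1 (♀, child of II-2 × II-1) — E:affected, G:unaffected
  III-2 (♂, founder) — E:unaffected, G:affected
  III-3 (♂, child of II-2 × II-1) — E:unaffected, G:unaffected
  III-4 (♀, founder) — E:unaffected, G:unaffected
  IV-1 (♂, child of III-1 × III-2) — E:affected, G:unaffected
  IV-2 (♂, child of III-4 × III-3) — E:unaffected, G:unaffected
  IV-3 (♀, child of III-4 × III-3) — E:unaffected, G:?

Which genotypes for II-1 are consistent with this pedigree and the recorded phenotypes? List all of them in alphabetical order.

II-1 ∈ {Ee GG, Ee Gg}

E/I-1 un ·: EE|Ee
E/I-2 un ·: EE|Ee
E/II-1 un I-1×I-2: Ee
E/II-2 aff ·: ee
E/III-1 aff II-2×II-1: ee
E/III-2 un ·: Ee
E/III-3 un II-2×II-1: Ee
E/III-4 un ·: EE|Ee
E/IV-1 aff III-1×III-2: ee
E/IV-2 un III-4×III-3: EE|Ee
E/IV-3 un III-4×III-3: EE|Ee
⇒ E over [I-1,I-2,II-1,II-2,III-1,III-2,III-3,III-4,IV-1,IV-2,IV-3]: 24 consistent
G/I-1 un ·: GG|Gg
G/I-2 un ·: GG|Gg
G/II-1 un I-1×I-2: GG|Gg
G/II-2 un ·: GG|Gg
G/III-1 un II-2×II-1: GG|Gg
G/III-2 aff ·: gg
G/III-3 un II-2×II-1: GG|Gg
G/III-4 un ·: GG|Gg
G/IV-1 un III-1×III-2: Gg
G/IV-2 un III-4×III-3: GG|Gg
G/IV-3 ? III-4×III-3: GG|Gg|gg
⇒ G over [I-1,I-2,II-1,II-2,III-1,III-2,III-3,III-4,IV-1,IV-2,IV-3]: 320 consistent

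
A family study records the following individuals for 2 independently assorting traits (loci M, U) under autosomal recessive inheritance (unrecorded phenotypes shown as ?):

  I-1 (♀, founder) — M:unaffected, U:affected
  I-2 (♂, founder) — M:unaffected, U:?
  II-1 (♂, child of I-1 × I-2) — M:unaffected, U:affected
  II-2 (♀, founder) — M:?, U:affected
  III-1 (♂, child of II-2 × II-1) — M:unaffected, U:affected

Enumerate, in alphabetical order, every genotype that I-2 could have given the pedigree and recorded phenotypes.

I-2 ∈ {MM Uu, MM uu, Mm Uu, Mm uu}

M/I-1 un ·: MM|Mm
M/I-2 un ·: MM|Mm
M/II-1 un I-1×I-2: MM|Mm
M/II-2 ? ·: MM|Mm|mm
M/III-1 un II-2×II-1: MM|Mm
⇒ M over [I-1,I-2,II-1,II-2,III-1]: 31 consistent
U/I-1 aff ·: uu
U/I-2 ? ·: Uu|uu
U/II-1 aff I-1×I-2: uu
U/II-2 aff ·: uu
U/III-1 aff II-2×II-1: uu
⇒ U over [I-1,I-2,II-1,II-2,III-1]: 2 consistent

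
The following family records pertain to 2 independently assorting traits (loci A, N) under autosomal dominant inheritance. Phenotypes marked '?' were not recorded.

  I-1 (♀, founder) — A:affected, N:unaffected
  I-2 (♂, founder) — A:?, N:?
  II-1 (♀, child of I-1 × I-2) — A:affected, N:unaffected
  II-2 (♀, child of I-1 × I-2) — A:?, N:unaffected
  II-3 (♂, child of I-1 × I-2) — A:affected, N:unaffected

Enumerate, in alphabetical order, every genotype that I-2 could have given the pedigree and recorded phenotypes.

A/I-1 aff ·: Aa|AA
A/I-2 ? ·: aa|Aa|AA
A/II-1 aff I-1×I-2: Aa|AA
A/II-2 ? I-1×I-2: aa|Aa|AA
A/II-3 aff I-1×I-2: Aa|AA
⇒ A over [I-1,I-2,II-1,II-2,II-3]: 32 consistent
N/I-1 un ·: nn
N/I-2 ? ·: nn|Nn
N/II-1 un I-1×I-2: nn
N/II-2 un I-1×I-2: nn
N/II-3 un I-1×I-2: nn
⇒ N over [I-1,I-2,II-1,II-2,II-3]: 2 consistent

I-2 ∈ {AA Nn, AA nn, Aa Nn, Aa nn, aa Nn, aa nn}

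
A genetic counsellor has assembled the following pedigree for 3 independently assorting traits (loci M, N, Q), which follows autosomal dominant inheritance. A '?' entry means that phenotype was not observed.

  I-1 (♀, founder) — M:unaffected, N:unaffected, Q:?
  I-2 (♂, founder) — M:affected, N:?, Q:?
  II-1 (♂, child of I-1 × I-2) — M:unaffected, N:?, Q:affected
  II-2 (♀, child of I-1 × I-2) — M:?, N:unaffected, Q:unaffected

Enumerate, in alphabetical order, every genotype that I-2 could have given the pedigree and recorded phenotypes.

M/I-1 un ·: mm
M/I-2 aff ·: Mm
M/II-1 un I-1×I-2: mm
M/II-2 ? I-1×I-2: mm|Mm
⇒ M over [I-1,I-2,II-1,II-2]: 2 consistent
N/I-1 un ·: nn
N/I-2 ? ·: nn|Nn
N/II-1 ? I-1×I-2: nn|Nn
N/II-2 un I-1×I-2: nn
⇒ N over [I-1,I-2,II-1,II-2]: 3 consistent
Q/I-1 ? ·: qq|Qq
Q/I-2 ? ·: qq|Qq
Q/II-1 aff I-1×I-2: Qq|QQ
Q/II-2 un I-1×I-2: qq
⇒ Q over [I-1,I-2,II-1,II-2]: 4 consistent

I-2 ∈ {Mm Nn Qq, Mm Nn qq, Mm nn Qq, Mm nn qq}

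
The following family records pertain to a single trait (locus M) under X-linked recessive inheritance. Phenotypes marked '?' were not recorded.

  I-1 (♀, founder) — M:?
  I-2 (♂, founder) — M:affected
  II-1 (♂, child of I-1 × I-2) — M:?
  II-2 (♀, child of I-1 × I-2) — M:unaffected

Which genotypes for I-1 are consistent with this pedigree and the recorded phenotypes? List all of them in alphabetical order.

I-1 ∈ {X^MX^M, X^MX^m}

M/I-1 ? ·: X^MX^M|X^MX^m
M/I-2 aff ·: X^mY
M/II-1 ? I-1×I-2: X^MY|X^mY
M/II-2 un I-1×I-2: X^MX^m
⇒ M over [I-1,I-2,II-1,II-2]: 3 consistent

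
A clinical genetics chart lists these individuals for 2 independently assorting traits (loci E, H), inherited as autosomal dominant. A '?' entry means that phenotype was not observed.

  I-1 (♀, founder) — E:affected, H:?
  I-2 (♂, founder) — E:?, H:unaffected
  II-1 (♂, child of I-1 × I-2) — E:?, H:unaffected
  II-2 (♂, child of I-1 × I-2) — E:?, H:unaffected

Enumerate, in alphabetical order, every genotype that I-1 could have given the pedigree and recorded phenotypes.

E/I-1 aff ·: Ee|EE
E/I-2 ? ·: ee|Ee|EE
E/II-1 ? I-1×I-2: ee|Ee|EE
E/II-2 ? I-1×I-2: ee|Ee|EE
⇒ E over [I-1,I-2,II-1,II-2]: 23 consistent
H/I-1 ? ·: hh|Hh
H/I-2 un ·: hh
H/II-1 un I-1×I-2: hh
H/II-2 un I-1×I-2: hh
⇒ H over [I-1,I-2,II-1,II-2]: 2 consistent

I-1 ∈ {EE Hh, EE hh, Ee Hh, Ee hh}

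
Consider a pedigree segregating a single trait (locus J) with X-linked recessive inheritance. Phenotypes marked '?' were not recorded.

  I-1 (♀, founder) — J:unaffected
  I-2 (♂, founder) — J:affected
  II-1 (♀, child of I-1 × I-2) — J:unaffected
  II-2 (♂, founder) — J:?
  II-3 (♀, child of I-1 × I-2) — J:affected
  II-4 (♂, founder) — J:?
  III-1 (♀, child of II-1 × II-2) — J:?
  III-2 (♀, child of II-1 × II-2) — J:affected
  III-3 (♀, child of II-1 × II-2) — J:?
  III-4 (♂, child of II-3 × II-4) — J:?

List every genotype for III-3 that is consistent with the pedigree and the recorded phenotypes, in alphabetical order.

III-3 ∈ {X^JX^j, X^jX^j}

J/I-1 un ·: X^JX^j
J/I-2 aff ·: X^jY
J/II-1 un I-1×I-2: X^JX^j
J/II-2 ? ·: X^jY
J/II-3 aff I-1×I-2: X^jX^j
J/II-4 ? ·: X^JY|X^jY
J/III-1 ? II-1×II-2: X^JX^j|X^jX^j
J/III-2 aff II-1×II-2: X^jX^j
J/III-3 ? II-1×II-2: X^JX^j|X^jX^j
J/III-4 ? II-3×II-4: X^jY
⇒ J over [I-1,I-2,II-1,II-2,II-3,II-4,III-1,III-2,III-3,III-4]: 8 consistent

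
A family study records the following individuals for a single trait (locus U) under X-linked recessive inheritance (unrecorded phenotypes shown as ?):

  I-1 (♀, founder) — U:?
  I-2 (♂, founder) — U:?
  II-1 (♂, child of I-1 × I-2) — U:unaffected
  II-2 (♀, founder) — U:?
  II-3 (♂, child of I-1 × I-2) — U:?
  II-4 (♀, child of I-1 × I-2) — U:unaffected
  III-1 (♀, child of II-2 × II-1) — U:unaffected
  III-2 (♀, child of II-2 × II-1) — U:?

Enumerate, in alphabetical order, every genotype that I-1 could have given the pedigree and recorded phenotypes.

I-1 ∈ {X^UX^U, X^UX^u}

U/I-1 ? ·: X^UX^U|X^UX^u
U/I-2 ? ·: X^UY|X^uY
U/II-1 un I-1×I-2: X^UY
U/II-2 ? ·: X^UX^U|X^UX^u|X^uX^u
U/II-3 ? I-1×I-2: X^UY|X^uY
U/II-4 un I-1×I-2: X^UX^U|X^UX^u
U/III-1 un II-2×II-1: X^UX^U|X^UX^u
U/III-2 ? II-2×II-1: X^UX^U|X^UX^u
⇒ U over [I-1,I-2,II-1,II-2,II-3,II-4,III-1,III-2]: 48 consistent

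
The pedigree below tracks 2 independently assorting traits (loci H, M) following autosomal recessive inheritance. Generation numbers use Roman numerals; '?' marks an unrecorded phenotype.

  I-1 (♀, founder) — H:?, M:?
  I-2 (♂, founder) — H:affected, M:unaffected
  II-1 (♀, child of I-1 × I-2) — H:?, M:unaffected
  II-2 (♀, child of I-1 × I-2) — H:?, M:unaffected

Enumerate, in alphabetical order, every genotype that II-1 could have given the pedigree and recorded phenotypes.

II-1 ∈ {Hh MM, Hh Mm, hh MM, hh Mm}

H/I-1 ? ·: HH|Hh|hh
H/I-2 aff ·: hh
H/II-1 ? I-1×I-2: Hh|hh
H/II-2 ? I-1×I-2: Hh|hh
⇒ H over [I-1,I-2,II-1,II-2]: 6 consistent
M/I-1 ? ·: MM|Mm|mm
M/I-2 un ·: MM|Mm
M/II-1 un I-1×I-2: MM|Mm
M/II-2 un I-1×I-2: MM|Mm
⇒ M over [I-1,I-2,II-1,II-2]: 15 consistent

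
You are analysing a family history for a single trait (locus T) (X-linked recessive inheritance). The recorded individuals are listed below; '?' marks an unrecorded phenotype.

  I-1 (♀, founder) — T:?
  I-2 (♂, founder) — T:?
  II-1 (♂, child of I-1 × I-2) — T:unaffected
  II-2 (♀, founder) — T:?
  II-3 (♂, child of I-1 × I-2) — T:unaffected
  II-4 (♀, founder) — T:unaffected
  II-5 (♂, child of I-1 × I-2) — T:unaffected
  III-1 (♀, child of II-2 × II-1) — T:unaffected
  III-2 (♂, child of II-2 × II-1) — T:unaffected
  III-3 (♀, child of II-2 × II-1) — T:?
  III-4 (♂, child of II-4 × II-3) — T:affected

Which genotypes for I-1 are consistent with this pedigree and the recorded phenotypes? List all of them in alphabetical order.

I-1 ∈ {X^TX^T, X^TX^t}

T/I-1 ? ·: X^TX^T|X^TX^t
T/I-2 ? ·: X^TY|X^tY
T/II-1 un I-1×I-2: X^TY
T/II-2 ? ·: X^TX^T|X^TX^t
T/II-3 un I-1×I-2: X^TY
T/II-4 un ·: X^TX^t
T/II-5 un I-1×I-2: X^TY
T/III-1 un II-2×II-1: X^TX^T|X^TX^t
T/III-2 un II-2×II-1: X^TY
T/III-3 ? II-2×II-1: X^TX^T|X^TX^t
T/III-4 aff II-4×II-3: X^tY
⇒ T over [I-1,I-2,II-1,II-2,II-3,II-4,II-5,III-1,III-2,III-3,III-4]: 20 consistent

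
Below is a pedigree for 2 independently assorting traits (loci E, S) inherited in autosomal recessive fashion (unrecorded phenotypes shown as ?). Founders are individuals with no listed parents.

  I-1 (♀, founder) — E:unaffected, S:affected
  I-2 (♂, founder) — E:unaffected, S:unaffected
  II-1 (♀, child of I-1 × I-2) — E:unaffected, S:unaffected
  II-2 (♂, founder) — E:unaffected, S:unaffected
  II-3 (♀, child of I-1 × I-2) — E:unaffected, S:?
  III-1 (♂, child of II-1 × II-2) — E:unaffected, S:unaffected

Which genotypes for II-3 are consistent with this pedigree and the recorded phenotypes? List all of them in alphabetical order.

E/I-1 un ·: EE|Ee
E/I-2 un ·: EE|Ee
E/II-1 un I-1×I-2: EE|Ee
E/II-2 un ·: EE|Ee
E/II-3 un I-1×I-2: EE|Ee
E/III-1 un II-1×II-2: EE|Ee
⇒ E over [I-1,I-2,II-1,II-2,II-3,III-1]: 45 consistent
S/I-1 aff ·: ss
S/I-2 un ·: SS|Ss
S/II-1 un I-1×I-2: Ss
S/II-2 un ·: SS|Ss
S/II-3 ? I-1×I-2: Ss|ss
S/III-1 un II-1×II-2: SS|Ss
⇒ S over [I-1,I-2,II-1,II-2,II-3,III-1]: 12 consistent

II-3 ∈ {EE Ss, EE ss, Ee Ss, Ee ss}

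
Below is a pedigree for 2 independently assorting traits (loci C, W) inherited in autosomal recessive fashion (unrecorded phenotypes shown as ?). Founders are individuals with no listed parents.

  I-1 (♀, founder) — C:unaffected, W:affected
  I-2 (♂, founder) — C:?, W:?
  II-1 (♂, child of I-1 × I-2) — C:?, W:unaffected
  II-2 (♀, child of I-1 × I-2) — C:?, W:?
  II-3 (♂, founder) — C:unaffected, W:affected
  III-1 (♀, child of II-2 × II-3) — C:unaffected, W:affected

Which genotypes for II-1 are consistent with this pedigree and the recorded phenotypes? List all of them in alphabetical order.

II-1 ∈ {CC Ww, Cc Ww, cc Ww}

C/I-1 un ·: CC|Cc
C/I-2 ? ·: CC|Cc|cc
C/II-1 ? I-1×I-2: CC|Cc|cc
C/II-2 ? I-1×I-2: CC|Cc|cc
C/II-3 un ·: CC|Cc
C/III-1 un II-2×II-3: CC|Cc
⇒ C over [I-1,I-2,II-1,II-2,II-3,III-1]: 74 consistent
W/I-1 aff ·: ww
W/I-2 ? ·: WW|Ww
W/II-1 un I-1×I-2: Ww
W/II-2 ? I-1×I-2: Ww|ww
W/II-3 aff ·: ww
W/III-1 aff II-2×II-3: ww
⇒ W over [I-1,I-2,II-1,II-2,II-3,III-1]: 3 consistent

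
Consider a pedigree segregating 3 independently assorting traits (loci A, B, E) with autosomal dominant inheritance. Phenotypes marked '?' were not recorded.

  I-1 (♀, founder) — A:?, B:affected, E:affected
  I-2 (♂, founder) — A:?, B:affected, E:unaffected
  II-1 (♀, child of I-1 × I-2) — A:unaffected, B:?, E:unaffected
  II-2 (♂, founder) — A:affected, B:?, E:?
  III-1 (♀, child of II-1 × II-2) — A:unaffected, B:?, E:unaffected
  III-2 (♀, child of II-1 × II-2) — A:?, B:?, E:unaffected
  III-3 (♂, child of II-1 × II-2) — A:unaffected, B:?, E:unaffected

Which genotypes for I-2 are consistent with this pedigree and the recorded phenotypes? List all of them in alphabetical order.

A/I-1 ? ·: aa|Aa
A/I-2 ? ·: aa|Aa
A/II-1 un I-1×I-2: aa
A/II-2 aff ·: Aa
A/III-1 un II-1×II-2: aa
A/III-2 ? II-1×II-2: aa|Aa
A/III-3 un II-1×II-2: aa
⇒ A over [I-1,I-2,II-1,II-2,III-1,III-2,III-3]: 8 consistent
B/I-1 aff ·: Bb|BB
B/I-2 aff ·: Bb|BB
B/II-1 ? I-1×I-2: bb|Bb|BB
B/II-2 ? ·: bb|Bb|BB
B/III-1 ? II-1×II-2: bb|Bb|BB
B/III-2 ? II-1×II-2: bb|Bb|BB
B/III-3 ? II-1×II-2: bb|Bb|BB
⇒ B over [I-1,I-2,II-1,II-2,III-1,III-2,III-3]: 179 consistent
E/I-1 aff ·: Ee
E/I-2 un ·: ee
E/II-1 un I-1×I-2: ee
E/II-2 ? ·: ee|Ee
E/III-1 un II-1×II-2: ee
E/III-2 un II-1×II-2: ee
E/III-3 un II-1×II-2: ee
⇒ E over [I-1,I-2,II-1,II-2,III-1,III-2,III-3]: 2 consistent

I-2 ∈ {Aa BB ee, Aa Bb ee, aa BB ee, aa Bb ee}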